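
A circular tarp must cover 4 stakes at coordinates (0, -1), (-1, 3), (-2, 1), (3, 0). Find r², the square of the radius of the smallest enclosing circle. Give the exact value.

The minimum enclosing circle of a finite set is fixed by two of the points (as a diameter) or three (as a circumcircle).
The minimum enclosing circle is determined by three boundary points: (-1, 3), (-2, 1), (3, 0).
Their circumcentre is (13/22, 21/22) with r² = 1625/242.
The farthest remaining point (0, -1) is at distance² 1009/242 ≤ 1625/242.

1625/242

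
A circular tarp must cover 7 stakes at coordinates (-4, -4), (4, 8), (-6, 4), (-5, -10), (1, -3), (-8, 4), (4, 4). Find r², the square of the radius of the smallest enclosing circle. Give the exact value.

The minimum enclosing circle of a finite set is fixed by two of the points (as a diameter) or three (as a circumcircle).
The farthest pair is (4, 8)–(-5, -10) with squared distance 405. The circle on this segment as diameter has centre (-0.5, -1) and r² = 405/4 = 101.25.
Check (-4, -4): distance² to centre = 21.25 ≤ 101.25, so it lies inside.
All remaining points lie in this disk, and no smaller disk contains both endpoints, so this is the minimum enclosing circle.

101.25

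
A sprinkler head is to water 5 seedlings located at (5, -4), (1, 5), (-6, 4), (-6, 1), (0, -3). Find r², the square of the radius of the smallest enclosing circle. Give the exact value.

46.25

By Welzl's lemma the MEC is supported by two points (diametrically opposite) or three points (on a circumcircle).
The farthest pair is (5, -4)–(-6, 4) with squared distance 185. The circle on this segment as diameter has centre (-0.5, 0) and r² = 185/4 = 46.25.
Check (1, 5): distance² to centre = 27.25 ≤ 46.25, so it lies inside.
All remaining points lie in this disk, and no smaller disk contains both endpoints, so this is the minimum enclosing circle.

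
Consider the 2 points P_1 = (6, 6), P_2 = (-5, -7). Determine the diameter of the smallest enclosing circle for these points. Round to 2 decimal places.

17.03

The smallest circle enclosing two points has them as diameter endpoints.
Centre = midpoint = (0.5, -0.5); r² = |P_1P_2|²/4 = 290/4 = 72.5.
Diameter = 2r = 2√(72.5) ≈ 17.03.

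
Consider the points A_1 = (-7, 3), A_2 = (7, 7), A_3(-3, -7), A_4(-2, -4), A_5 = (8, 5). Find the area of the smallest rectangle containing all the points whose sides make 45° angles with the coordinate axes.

In coordinates u = x + y, v = x − y the rectangle is axis-aligned; the map (x,y)→(u,v) scales areas by 2.
u-values: -4, 14, -10, -6, 13; range = 14 − (-10) = 24.
v-values: -10, 0, 4, 2, 3; range = 4 − (-10) = 14.
Area = (24 × 14) / 2 = 168.

168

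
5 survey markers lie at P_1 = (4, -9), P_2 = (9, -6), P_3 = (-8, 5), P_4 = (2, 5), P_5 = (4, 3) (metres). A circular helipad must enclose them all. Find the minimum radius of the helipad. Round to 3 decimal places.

10.124

The minimum enclosing circle of a finite set is fixed by two of the points (as a diameter) or three (as a circumcircle).
The farthest pair is P_2–P_3 with squared distance 410. The circle on this segment as diameter has centre (0.5, -0.5) and r² = 410/4 = 102.5.
Check P_1: distance² to centre = 84.5 ≤ 102.5, so it lies inside.
All remaining points lie in this disk, and no smaller disk contains both endpoints, so this is the minimum enclosing circle.
r = √(102.5) ≈ 10.124.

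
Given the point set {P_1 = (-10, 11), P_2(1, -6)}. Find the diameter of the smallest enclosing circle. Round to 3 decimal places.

20.248

The smallest circle enclosing two points has them as diameter endpoints.
Centre = midpoint = (-4.5, 2.5); r² = |P_1P_2|²/4 = 410/4 = 102.5.
Diameter = 2r = 2√(102.5) ≈ 20.248.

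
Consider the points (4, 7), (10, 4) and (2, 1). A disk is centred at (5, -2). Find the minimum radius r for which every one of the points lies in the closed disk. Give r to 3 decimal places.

The required radius is the distance from (5, -2) to the farthest point.
Squared distances: 82, 61, 18.
Maximum is 82, attained at (4, 7).
r = √82 ≈ 9.055.

9.055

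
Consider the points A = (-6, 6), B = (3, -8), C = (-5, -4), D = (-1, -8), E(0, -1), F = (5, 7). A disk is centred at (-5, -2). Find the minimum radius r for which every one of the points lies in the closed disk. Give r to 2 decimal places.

The required radius is the distance from (-5, -2) to the farthest point.
Squared distances: 65, 100, 4, 52, 26, 181.
Maximum is 181, attained at F.
r = √181 ≈ 13.45.

13.45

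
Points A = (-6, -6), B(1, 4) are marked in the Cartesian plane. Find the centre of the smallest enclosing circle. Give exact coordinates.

(-2.5, -1)

The smallest circle enclosing two points has them as diameter endpoints.
Centre = midpoint = (-2.5, -1); r² = |AB|²/4 = 149/4 = 37.25.
Centre = (-2.5, -1).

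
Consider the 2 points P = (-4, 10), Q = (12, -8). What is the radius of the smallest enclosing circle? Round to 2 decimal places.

12.04

The smallest circle enclosing two points has them as diameter endpoints.
Centre = midpoint = (4, 1); r² = |PQ|²/4 = 580/4 = 145.
r = √145 ≈ 12.04.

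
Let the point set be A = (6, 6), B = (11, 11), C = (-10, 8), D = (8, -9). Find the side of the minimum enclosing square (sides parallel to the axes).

The bounding box has width 21 and height 20.
An axis-aligned square enclosing the set must have side ≥ max(width, height).
So the minimum side is max(21, 20) = 21.

21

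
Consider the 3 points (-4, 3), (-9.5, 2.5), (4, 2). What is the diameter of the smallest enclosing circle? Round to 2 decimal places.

Call the three points A, B, C in the order given.
Side lengths²: AB² = 30.5, AC² = 65, BC² = 182.5.
Since BC² = 182.5 ≥ 65 + 30.5 = 95.5, the angle opposite BC is not acute, so the smallest enclosing circle has BC as diameter.
Centre = midpoint of BC = (-2.75, 2.25), r² = 182.5/4 = 45.625.
Diameter = 2r = 2√(45.625) ≈ 13.51.

13.51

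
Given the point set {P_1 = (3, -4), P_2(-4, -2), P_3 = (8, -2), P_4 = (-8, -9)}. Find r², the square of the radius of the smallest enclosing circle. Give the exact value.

76.25

The minimum enclosing circle of a finite set is fixed by two of the points (as a diameter) or three (as a circumcircle).
The farthest pair is P_3–P_4 with squared distance 305. The circle on this segment as diameter has centre (0, -5.5) and r² = 305/4 = 76.25.
Check P_1: distance² to centre = 11.25 ≤ 76.25, so it lies inside.
All remaining points lie in this disk, and no smaller disk contains both endpoints, so this is the minimum enclosing circle.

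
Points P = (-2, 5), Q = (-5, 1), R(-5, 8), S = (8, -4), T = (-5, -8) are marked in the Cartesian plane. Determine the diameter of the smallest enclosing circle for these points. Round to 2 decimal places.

The minimum enclosing circle of a finite set is fixed by two of the points (as a diameter) or three (as a circumcircle).
The minimum enclosing circle is determined by three boundary points: R, S, T.
Their circumcentre is (-9/26, 0) with r² = 57905/676.
The farthest remaining point P is at distance² 18749/676 ≤ 57905/676.
Diameter = 2r = 2√(57905/676) ≈ 18.51.

18.51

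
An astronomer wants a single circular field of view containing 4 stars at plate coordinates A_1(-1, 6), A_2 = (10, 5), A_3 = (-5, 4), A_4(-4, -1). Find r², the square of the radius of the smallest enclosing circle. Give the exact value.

The minimum enclosing circle is determined by three boundary points: A_2, A_3, A_4.
Their circumcentre is (99/38, 111/38) with r² = 42601/722.
The farthest remaining point A_1 is at distance² 16229/722 ≤ 42601/722.

42601/722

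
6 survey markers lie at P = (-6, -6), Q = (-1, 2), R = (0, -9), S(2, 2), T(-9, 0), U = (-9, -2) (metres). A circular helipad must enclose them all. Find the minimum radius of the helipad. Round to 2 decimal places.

6.80

The minimum enclosing circle is determined by three boundary points: R, S, T.
Their circumcentre is (-73/26, -73/26) with r² = 15625/338.
The farthest remaining point U is at distance² 13181/338 ≤ 15625/338.
r = √(15625/338) ≈ 6.80.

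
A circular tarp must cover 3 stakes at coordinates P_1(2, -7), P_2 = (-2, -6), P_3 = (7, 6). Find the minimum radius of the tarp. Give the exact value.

7.5

Side lengths²: P_1P_2² = 17, P_1P_3² = 194, P_2P_3² = 225.
Since P_2P_3² = 225 ≥ 194 + 17 = 211, the angle opposite P_2P_3 is not acute, so the smallest enclosing circle has P_2P_3 as diameter.
Centre = midpoint of P_2P_3 = (2.5, 0), r² = 225/4 = 56.25.
r = √(56.25) = 7.5.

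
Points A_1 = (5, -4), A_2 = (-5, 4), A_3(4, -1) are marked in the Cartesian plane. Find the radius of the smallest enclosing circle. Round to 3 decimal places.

6.403

Side lengths²: A_1A_2² = 164, A_1A_3² = 10, A_2A_3² = 106.
Since A_1A_2² = 164 ≥ 106 + 10 = 116, the angle opposite A_1A_2 is not acute, so the smallest enclosing circle has A_1A_2 as diameter.
Centre = midpoint of A_1A_2 = (0, 0), r² = 164/4 = 41.
r = √41 ≈ 6.403.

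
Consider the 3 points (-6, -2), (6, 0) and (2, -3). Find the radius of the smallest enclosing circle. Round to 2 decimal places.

Call the three points A, B, C in the order given.
Side lengths²: AB² = 148, AC² = 65, BC² = 25.
Since AB² = 148 ≥ 65 + 25 = 90, the angle opposite AB is not acute, so the smallest enclosing circle has AB as diameter.
Centre = midpoint of AB = (0, -1), r² = 148/4 = 37.
r = √37 ≈ 6.08.

6.08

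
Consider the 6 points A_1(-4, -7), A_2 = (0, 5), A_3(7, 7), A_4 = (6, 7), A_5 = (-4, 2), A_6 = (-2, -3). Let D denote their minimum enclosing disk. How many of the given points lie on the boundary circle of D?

The minimum enclosing circle of a finite set is fixed by two of the points (as a diameter) or three (as a circumcircle).
The farthest pair is A_1–A_3 with squared distance 317. The circle on this segment as diameter has centre (1.5, 0) and r² = 317/4 = 79.25.
Check A_2: distance² to centre = 27.25 ≤ 79.25, so it lies inside.
All remaining points lie in this disk, and no smaller disk contains both endpoints, so this is the minimum enclosing circle.
The points at distance exactly r from the centre are A_1, A_3 — 2 points.

2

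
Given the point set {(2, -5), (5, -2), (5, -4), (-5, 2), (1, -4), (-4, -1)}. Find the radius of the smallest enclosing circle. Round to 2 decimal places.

5.83

The farthest pair is (5, -4)–(-5, 2) with squared distance 136. The circle on this segment as diameter has centre (0, -1) and r² = 136/4 = 34.
Check (2, -5): distance² to centre = 20 ≤ 34, so it lies inside.
All remaining points lie in this disk, and no smaller disk contains both endpoints, so this is the minimum enclosing circle.
r = √34 ≈ 5.83.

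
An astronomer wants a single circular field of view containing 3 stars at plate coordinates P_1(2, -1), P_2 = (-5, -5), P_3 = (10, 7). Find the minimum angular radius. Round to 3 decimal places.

9.605

Side lengths²: P_1P_2² = 65, P_1P_3² = 128, P_2P_3² = 369.
Since P_2P_3² = 369 ≥ 128 + 65 = 193, the angle opposite P_2P_3 is not acute, so the smallest enclosing circle has P_2P_3 as diameter.
Centre = midpoint of P_2P_3 = (2.5, 1), r² = 369/4 = 92.25.
r = √(92.25) ≈ 9.605.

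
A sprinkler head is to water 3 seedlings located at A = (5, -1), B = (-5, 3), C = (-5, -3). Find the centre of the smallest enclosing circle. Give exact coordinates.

Side lengths²: AB² = 116, AC² = 104, BC² = 36.
Since AB² = 116 < 104 + 36 = 140, the triangle is acute, so the smallest enclosing circle is the circumcircle.
Circumcentre = (-0.4, 0), r² = 30.16.
Centre = (-0.4, 0).

(-0.4, 0)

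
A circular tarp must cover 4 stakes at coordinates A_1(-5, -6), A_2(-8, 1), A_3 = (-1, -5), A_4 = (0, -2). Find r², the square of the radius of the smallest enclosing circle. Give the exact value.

By Welzl's lemma the MEC is supported by two points (diametrically opposite) or three points (on a circumcircle).
The farthest pair is A_2–A_3 with squared distance 85. The circle on this segment as diameter has centre (-4.5, -2) and r² = 85/4 = 21.25.
Check A_1: distance² to centre = 16.25 ≤ 21.25, so it lies inside.
All remaining points lie in this disk, and no smaller disk contains both endpoints, so this is the minimum enclosing circle.

21.25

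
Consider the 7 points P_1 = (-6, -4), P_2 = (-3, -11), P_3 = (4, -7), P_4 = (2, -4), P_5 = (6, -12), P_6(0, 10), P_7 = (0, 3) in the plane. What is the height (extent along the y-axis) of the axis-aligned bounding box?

22

max y = 10, min y = -12, so height = 22.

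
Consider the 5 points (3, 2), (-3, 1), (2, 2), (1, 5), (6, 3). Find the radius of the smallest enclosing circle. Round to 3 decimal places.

The minimum enclosing circle of a finite set is fixed by two of the points (as a diameter) or three (as a circumcircle).
The farthest pair is (-3, 1)–(6, 3) with squared distance 85. The circle on this segment as diameter has centre (1.5, 2) and r² = 85/4 = 21.25.
Check (3, 2): distance² to centre = 2.25 ≤ 21.25, so it lies inside.
All remaining points lie in this disk, and no smaller disk contains both endpoints, so this is the minimum enclosing circle.
r = √(21.25) ≈ 4.610.

4.610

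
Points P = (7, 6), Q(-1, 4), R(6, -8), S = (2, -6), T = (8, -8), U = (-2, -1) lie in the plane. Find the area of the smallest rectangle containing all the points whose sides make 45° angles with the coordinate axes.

178.5

In coordinates u = x + y, v = x − y the rectangle is axis-aligned; the map (x,y)→(u,v) scales areas by 2.
u-values: 13, 3, -2, -4, 0, -3; range = 13 − (-4) = 17.
v-values: 1, -5, 14, 8, 16, -1; range = 16 − (-5) = 21.
Area = (17 × 21) / 2 = 178.5.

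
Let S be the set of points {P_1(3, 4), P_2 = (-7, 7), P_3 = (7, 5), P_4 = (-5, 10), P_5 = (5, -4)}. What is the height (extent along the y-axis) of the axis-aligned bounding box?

14

max y = 10, min y = -4, so height = 14.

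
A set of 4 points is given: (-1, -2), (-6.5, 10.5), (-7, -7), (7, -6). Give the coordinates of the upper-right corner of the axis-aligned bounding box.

(7, 10.5)

x-range [-7, 7], y-range [-7, 10.5].
The upper-right corner is (7, 10.5).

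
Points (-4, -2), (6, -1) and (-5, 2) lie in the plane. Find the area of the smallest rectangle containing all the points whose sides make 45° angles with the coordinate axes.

In coordinates u = x + y, v = x − y the rectangle is axis-aligned; the map (x,y)→(u,v) scales areas by 2.
u-values: -6, 5, -3; range = 5 − (-6) = 11.
v-values: -2, 7, -7; range = 7 − (-7) = 14.
Area = (11 × 14) / 2 = 77.

77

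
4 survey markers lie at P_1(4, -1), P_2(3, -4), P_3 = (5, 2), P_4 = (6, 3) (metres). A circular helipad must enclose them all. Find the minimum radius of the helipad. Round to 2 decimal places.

The minimum enclosing circle of a finite set is fixed by two of the points (as a diameter) or three (as a circumcircle).
The farthest pair is P_2–P_4 with squared distance 58. The circle on this segment as diameter has centre (4.5, -0.5) and r² = 58/4 = 14.5.
Check P_1: distance² to centre = 0.5 ≤ 14.5, so it lies inside.
All remaining points lie in this disk, and no smaller disk contains both endpoints, so this is the minimum enclosing circle.
r = √(14.5) ≈ 3.81.

3.81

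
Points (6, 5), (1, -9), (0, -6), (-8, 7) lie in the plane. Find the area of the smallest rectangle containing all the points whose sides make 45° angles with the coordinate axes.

In coordinates u = x + y, v = x − y the rectangle is axis-aligned; the map (x,y)→(u,v) scales areas by 2.
u-values: 11, -8, -6, -1; range = 11 − (-8) = 19.
v-values: 1, 10, 6, -15; range = 10 − (-15) = 25.
Area = (19 × 25) / 2 = 237.5.

237.5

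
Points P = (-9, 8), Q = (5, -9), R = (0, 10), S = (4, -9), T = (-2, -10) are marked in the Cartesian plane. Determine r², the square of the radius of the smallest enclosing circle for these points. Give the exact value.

121.25

The farthest pair is P–Q with squared distance 485. The circle on this segment as diameter has centre (-2, -0.5) and r² = 485/4 = 121.25.
Check R: distance² to centre = 114.25 ≤ 121.25, so it lies inside.
All remaining points lie in this disk, and no smaller disk contains both endpoints, so this is the minimum enclosing circle.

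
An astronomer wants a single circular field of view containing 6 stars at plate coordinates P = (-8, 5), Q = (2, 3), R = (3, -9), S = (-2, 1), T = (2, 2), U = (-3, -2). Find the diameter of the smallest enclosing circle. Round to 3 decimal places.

17.804

By Welzl's lemma the MEC is supported by two points (diametrically opposite) or three points (on a circumcircle).
The farthest pair is P–R with squared distance 317. The circle on this segment as diameter has centre (-2.5, -2) and r² = 317/4 = 79.25.
Check Q: distance² to centre = 45.25 ≤ 79.25, so it lies inside.
All remaining points lie in this disk, and no smaller disk contains both endpoints, so this is the minimum enclosing circle.
Diameter = 2r = 2√(79.25) ≈ 17.804.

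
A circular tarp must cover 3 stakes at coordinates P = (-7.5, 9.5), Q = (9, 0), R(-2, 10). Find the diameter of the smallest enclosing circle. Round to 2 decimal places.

19.04

Side lengths²: PQ² = 362.5, PR² = 30.5, QR² = 221.
Since PQ² = 362.5 ≥ 221 + 30.5 = 251.5, the angle opposite PQ is not acute, so the smallest enclosing circle has PQ as diameter.
Centre = midpoint of PQ = (0.75, 4.75), r² = 362.5/4 = 90.625.
Diameter = 2r = 2√(90.625) ≈ 19.04.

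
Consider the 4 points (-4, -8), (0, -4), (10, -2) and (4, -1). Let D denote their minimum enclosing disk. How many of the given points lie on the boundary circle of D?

2

By Welzl's lemma the MEC is supported by two points (diametrically opposite) or three points (on a circumcircle).
The farthest pair is (-4, -8)–(10, -2) with squared distance 232. The circle on this segment as diameter has centre (3, -5) and r² = 232/4 = 58.
Check (0, -4): distance² to centre = 10 ≤ 58, so it lies inside.
All remaining points lie in this disk, and no smaller disk contains both endpoints, so this is the minimum enclosing circle.
The points at distance exactly r from the centre are (-4, -8), (10, -2) — 2 points.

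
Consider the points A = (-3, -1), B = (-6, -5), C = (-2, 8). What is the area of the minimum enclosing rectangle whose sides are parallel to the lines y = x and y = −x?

76.5

In coordinates u = x + y, v = x − y the rectangle is axis-aligned; the map (x,y)→(u,v) scales areas by 2.
u-values: -4, -11, 6; range = 6 − (-11) = 17.
v-values: -2, -1, -10; range = -1 − (-10) = 9.
Area = (17 × 9) / 2 = 76.5.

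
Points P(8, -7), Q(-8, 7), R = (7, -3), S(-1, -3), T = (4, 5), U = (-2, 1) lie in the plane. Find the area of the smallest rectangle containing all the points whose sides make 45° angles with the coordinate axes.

In coordinates u = x + y, v = x − y the rectangle is axis-aligned; the map (x,y)→(u,v) scales areas by 2.
u-values: 1, -1, 4, -4, 9, -1; range = 9 − (-4) = 13.
v-values: 15, -15, 10, 2, -1, -3; range = 15 − (-15) = 30.
Area = (13 × 30) / 2 = 195.

195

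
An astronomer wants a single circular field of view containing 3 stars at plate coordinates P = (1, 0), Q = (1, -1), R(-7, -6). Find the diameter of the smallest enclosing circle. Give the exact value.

10

Side lengths²: PQ² = 1, PR² = 100, QR² = 89.
Since PR² = 100 ≥ 89 + 1 = 90, the angle opposite PR is not acute, so the smallest enclosing circle has PR as diameter.
Centre = midpoint of PR = (-3, -3), r² = 100/4 = 25.
Diameter = 2r = 2√25 = 10.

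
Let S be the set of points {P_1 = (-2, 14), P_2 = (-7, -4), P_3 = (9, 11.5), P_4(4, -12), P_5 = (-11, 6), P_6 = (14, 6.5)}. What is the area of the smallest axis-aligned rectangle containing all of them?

650

x ranges over [-11, 14], width 25.
y ranges over [-12, 14], height 26.
Area = 25 × 26 = 650.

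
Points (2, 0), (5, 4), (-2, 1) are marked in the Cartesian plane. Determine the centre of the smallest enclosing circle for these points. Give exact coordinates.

Call the three points A, B, C in the order given.
Side lengths²: AB² = 25, AC² = 17, BC² = 58.
Since BC² = 58 ≥ 25 + 17 = 42, the angle opposite BC is not acute, so the smallest enclosing circle has BC as diameter.
Centre = midpoint of BC = (1.5, 2.5), r² = 58/4 = 14.5.
Centre = (1.5, 2.5).

(1.5, 2.5)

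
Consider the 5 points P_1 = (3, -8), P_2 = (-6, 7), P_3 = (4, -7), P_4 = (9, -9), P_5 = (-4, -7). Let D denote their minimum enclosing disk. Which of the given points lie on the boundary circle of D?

A smallest enclosing disk is always determined by at most three of the input points on its boundary.
The farthest pair is P_2–P_4 with squared distance 481. The circle on this segment as diameter has centre (1.5, -1) and r² = 481/4 = 120.25.
Check P_1: distance² to centre = 51.25 ≤ 120.25, so it lies inside.
All remaining points lie in this disk, and no smaller disk contains both endpoints, so this is the minimum enclosing circle.
The points at distance exactly r from the centre are P_2, P_4 — 2 points.

P_2, P_4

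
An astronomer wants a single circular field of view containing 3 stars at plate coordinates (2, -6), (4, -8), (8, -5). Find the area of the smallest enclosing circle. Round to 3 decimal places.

29.060

Call the three points A, B, C in the order given.
Side lengths²: AB² = 8, AC² = 37, BC² = 25.
Since AC² = 37 ≥ 25 + 8 = 33, the angle opposite AC is not acute, so the smallest enclosing circle has AC as diameter.
Centre = midpoint of AC = (5, -5.5), r² = 37/4 = 9.25.
Area = π·r² = π·9.25 ≈ 29.060.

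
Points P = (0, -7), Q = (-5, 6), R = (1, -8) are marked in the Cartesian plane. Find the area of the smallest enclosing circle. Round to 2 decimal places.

182.21

Side lengths²: PQ² = 194, PR² = 2, QR² = 232.
Since QR² = 232 ≥ 194 + 2 = 196, the angle opposite QR is not acute, so the smallest enclosing circle has QR as diameter.
Centre = midpoint of QR = (-2, -1), r² = 232/4 = 58.
Area = π·r² = π·58 ≈ 182.21.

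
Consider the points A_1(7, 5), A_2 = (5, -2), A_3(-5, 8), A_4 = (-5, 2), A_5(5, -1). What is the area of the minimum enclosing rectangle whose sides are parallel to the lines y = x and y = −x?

150

In coordinates u = x + y, v = x − y the rectangle is axis-aligned; the map (x,y)→(u,v) scales areas by 2.
u-values: 12, 3, 3, -3, 4; range = 12 − (-3) = 15.
v-values: 2, 7, -13, -7, 6; range = 7 − (-13) = 20.
Area = (15 × 20) / 2 = 150.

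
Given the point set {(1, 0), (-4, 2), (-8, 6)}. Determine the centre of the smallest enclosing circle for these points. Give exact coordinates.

Call the three points A, B, C in the order given.
Side lengths²: AB² = 29, AC² = 117, BC² = 32.
Since AC² = 117 ≥ 32 + 29 = 61, the angle opposite AC is not acute, so the smallest enclosing circle has AC as diameter.
Centre = midpoint of AC = (-3.5, 3), r² = 117/4 = 29.25.
Centre = (-3.5, 3).

(-3.5, 3)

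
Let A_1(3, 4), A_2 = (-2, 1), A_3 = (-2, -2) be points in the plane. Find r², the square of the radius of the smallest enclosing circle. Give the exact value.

15.25

Side lengths²: A_1A_2² = 34, A_1A_3² = 61, A_2A_3² = 9.
Since A_1A_3² = 61 ≥ 34 + 9 = 43, the angle opposite A_1A_3 is not acute, so the smallest enclosing circle has A_1A_3 as diameter.
Centre = midpoint of A_1A_3 = (0.5, 1), r² = 61/4 = 15.25.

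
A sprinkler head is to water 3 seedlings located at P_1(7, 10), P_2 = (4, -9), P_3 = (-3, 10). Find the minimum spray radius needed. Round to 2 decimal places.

10.25

Side lengths²: P_1P_2² = 370, P_1P_3² = 100, P_2P_3² = 410.
Since P_2P_3² = 410 < 370 + 100 = 470, the triangle is acute, so the smallest enclosing circle is the circumcircle.
Circumcentre = (2, 20/19), r² = 37925/361.
r = √(37925/361) ≈ 10.25.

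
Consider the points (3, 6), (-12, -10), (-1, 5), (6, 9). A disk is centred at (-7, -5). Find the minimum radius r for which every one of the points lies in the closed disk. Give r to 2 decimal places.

19.10

The required radius is the distance from (-7, -5) to the farthest point.
Squared distances: 221, 50, 136, 365.
Maximum is 365, attained at (6, 9).
r = √365 ≈ 19.10.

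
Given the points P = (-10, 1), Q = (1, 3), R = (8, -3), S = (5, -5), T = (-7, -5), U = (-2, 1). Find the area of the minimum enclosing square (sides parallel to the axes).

The bounding box has width 18 and height 8.
An axis-aligned square enclosing the set must have side ≥ max(width, height).
So the minimum side is max(18, 8) = 18.
Area = 18² = 324.

324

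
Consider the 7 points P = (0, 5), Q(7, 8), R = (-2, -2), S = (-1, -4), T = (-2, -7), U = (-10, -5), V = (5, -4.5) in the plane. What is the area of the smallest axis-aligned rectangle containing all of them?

255

x ranges over [-10, 7], width 17.
y ranges over [-7, 8], height 15.
Area = 17 × 15 = 255.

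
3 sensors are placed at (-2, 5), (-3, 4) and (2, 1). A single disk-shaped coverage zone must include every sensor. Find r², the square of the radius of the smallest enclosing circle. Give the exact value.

Call the three points A, B, C in the order given.
Side lengths²: AB² = 2, AC² = 32, BC² = 34.
Since BC² = 34 ≥ 32 + 2 = 34, the angle opposite BC is not acute, so the smallest enclosing circle has BC as diameter.
Centre = midpoint of BC = (-0.5, 2.5), r² = 34/4 = 8.5.

8.5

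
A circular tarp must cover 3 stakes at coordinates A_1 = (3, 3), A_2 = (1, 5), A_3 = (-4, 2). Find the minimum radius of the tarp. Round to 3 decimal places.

Side lengths²: A_1A_2² = 8, A_1A_3² = 50, A_2A_3² = 34.
Since A_1A_3² = 50 ≥ 34 + 8 = 42, the angle opposite A_1A_3 is not acute, so the smallest enclosing circle has A_1A_3 as diameter.
Centre = midpoint of A_1A_3 = (-0.5, 2.5), r² = 50/4 = 12.5.
r = √(12.5) ≈ 3.536.

3.536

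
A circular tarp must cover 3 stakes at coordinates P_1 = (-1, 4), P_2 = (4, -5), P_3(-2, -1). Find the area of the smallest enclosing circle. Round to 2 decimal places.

83.25

Side lengths²: P_1P_2² = 106, P_1P_3² = 26, P_2P_3² = 52.
Since P_1P_2² = 106 ≥ 52 + 26 = 78, the angle opposite P_1P_2 is not acute, so the smallest enclosing circle has P_1P_2 as diameter.
Centre = midpoint of P_1P_2 = (1.5, -0.5), r² = 106/4 = 26.5.
Area = π·r² = π·26.5 ≈ 83.25.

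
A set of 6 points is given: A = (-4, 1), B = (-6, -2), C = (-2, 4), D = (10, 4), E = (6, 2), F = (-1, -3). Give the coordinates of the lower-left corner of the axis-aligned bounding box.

(-6, -3)

x-range [-6, 10], y-range [-3, 4].
The lower-left corner is (-6, -3).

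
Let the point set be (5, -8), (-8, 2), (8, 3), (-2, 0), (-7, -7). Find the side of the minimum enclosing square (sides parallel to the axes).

The bounding box has width 16 and height 11.
An axis-aligned square enclosing the set must have side ≥ max(width, height).
So the minimum side is max(16, 11) = 16.

16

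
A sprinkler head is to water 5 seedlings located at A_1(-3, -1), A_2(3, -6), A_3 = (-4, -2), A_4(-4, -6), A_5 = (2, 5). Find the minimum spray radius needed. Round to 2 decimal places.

The minimum enclosing circle is determined by three boundary points: A_2, A_4, A_5.
Their circumcentre is (-0.5, -17/22) with r² = 9577/242.
The farthest remaining point A_3 is at distance² 3329/242 ≤ 9577/242.
r = √(9577/242) ≈ 6.29.

6.29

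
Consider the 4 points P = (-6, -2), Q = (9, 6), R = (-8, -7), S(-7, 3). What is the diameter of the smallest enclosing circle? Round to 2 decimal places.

By Welzl's lemma the MEC is supported by two points (diametrically opposite) or three points (on a circumcircle).
The farthest pair is Q–R with squared distance 458. The circle on this segment as diameter has centre (0.5, -0.5) and r² = 458/4 = 114.5.
Check P: distance² to centre = 44.5 ≤ 114.5, so it lies inside.
All remaining points lie in this disk, and no smaller disk contains both endpoints, so this is the minimum enclosing circle.
Diameter = 2r = 2√(114.5) ≈ 21.40.

21.40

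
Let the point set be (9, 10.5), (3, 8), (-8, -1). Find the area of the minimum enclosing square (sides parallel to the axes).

289

The bounding box has width 17 and height 11.5.
An axis-aligned square enclosing the set must have side ≥ max(width, height).
So the minimum side is max(17, 11.5) = 17.
Area = 17² = 289.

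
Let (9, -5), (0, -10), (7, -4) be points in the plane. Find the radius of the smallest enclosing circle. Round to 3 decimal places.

Call the three points A, B, C in the order given.
Side lengths²: AB² = 106, AC² = 5, BC² = 85.
Since AB² = 106 ≥ 85 + 5 = 90, the angle opposite AB is not acute, so the smallest enclosing circle has AB as diameter.
Centre = midpoint of AB = (4.5, -7.5), r² = 106/4 = 26.5.
r = √(26.5) ≈ 5.148.

5.148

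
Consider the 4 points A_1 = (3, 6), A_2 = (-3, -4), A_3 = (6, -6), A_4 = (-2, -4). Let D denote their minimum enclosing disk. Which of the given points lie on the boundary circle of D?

The minimum enclosing circle is determined by three boundary points: A_1, A_2, A_3.
Their circumcentre is (2.5, -0.5) with r² = 42.5.
The farthest remaining point A_4 is at distance² 32.5 ≤ 42.5.
The points at distance exactly r from the centre are A_1, A_2, A_3 — 3 points.

A_1, A_2, A_3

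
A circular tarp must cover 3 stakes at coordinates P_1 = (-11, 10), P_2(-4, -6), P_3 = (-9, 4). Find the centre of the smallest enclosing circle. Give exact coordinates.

(-7.5, 2)

Side lengths²: P_1P_2² = 305, P_1P_3² = 40, P_2P_3² = 125.
Since P_1P_2² = 305 ≥ 125 + 40 = 165, the angle opposite P_1P_2 is not acute, so the smallest enclosing circle has P_1P_2 as diameter.
Centre = midpoint of P_1P_2 = (-7.5, 2), r² = 305/4 = 76.25.
Centre = (-7.5, 2).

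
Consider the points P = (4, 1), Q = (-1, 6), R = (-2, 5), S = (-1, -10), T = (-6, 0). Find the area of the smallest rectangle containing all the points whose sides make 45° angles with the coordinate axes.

128

In coordinates u = x + y, v = x − y the rectangle is axis-aligned; the map (x,y)→(u,v) scales areas by 2.
u-values: 5, 5, 3, -11, -6; range = 5 − (-11) = 16.
v-values: 3, -7, -7, 9, -6; range = 9 − (-7) = 16.
Area = (16 × 16) / 2 = 128.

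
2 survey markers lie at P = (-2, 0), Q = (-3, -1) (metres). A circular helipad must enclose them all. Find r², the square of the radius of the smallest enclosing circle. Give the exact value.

0.5

The smallest circle enclosing two points has them as diameter endpoints.
Centre = midpoint = (-2.5, -0.5); r² = |PQ|²/4 = 2/4 = 0.5.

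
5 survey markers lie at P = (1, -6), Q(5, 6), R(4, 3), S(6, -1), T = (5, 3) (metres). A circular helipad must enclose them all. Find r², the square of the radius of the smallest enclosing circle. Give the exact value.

40

By Welzl's lemma the MEC is supported by two points (diametrically opposite) or three points (on a circumcircle).
The farthest pair is P–Q with squared distance 160. The circle on this segment as diameter has centre (3, 0) and r² = 160/4 = 40.
Check R: distance² to centre = 10 ≤ 40, so it lies inside.
All remaining points lie in this disk, and no smaller disk contains both endpoints, so this is the minimum enclosing circle.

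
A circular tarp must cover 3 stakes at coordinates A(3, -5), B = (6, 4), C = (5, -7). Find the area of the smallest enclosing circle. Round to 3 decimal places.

Side lengths²: AB² = 90, AC² = 8, BC² = 122.
Since BC² = 122 ≥ 90 + 8 = 98, the angle opposite BC is not acute, so the smallest enclosing circle has BC as diameter.
Centre = midpoint of BC = (5.5, -1.5), r² = 122/4 = 30.5.
Area = π·r² = π·30.5 ≈ 95.819.

95.819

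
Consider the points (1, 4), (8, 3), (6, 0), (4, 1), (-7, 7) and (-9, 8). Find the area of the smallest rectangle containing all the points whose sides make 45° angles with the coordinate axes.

In coordinates u = x + y, v = x − y the rectangle is axis-aligned; the map (x,y)→(u,v) scales areas by 2.
u-values: 5, 11, 6, 5, 0, -1; range = 11 − (-1) = 12.
v-values: -3, 5, 6, 3, -14, -17; range = 6 − (-17) = 23.
Area = (12 × 23) / 2 = 138.

138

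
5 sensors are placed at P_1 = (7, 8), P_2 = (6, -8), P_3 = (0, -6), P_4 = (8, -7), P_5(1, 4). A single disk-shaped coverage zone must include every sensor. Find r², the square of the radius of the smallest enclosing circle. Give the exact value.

6425/98

By Welzl's lemma the MEC is supported by two points (diametrically opposite) or three points (on a circumcircle).
The minimum enclosing circle is determined by three boundary points: P_1, P_2, P_3.
Their circumcentre is (75/14, 1/14) with r² = 6425/98.
The farthest remaining point P_4 is at distance² 5585/98 ≤ 6425/98.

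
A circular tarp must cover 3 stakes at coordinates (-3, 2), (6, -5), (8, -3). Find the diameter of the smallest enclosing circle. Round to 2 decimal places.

Call the three points A, B, C in the order given.
Side lengths²: AB² = 130, AC² = 146, BC² = 8.
Since AC² = 146 ≥ 130 + 8 = 138, the angle opposite AC is not acute, so the smallest enclosing circle has AC as diameter.
Centre = midpoint of AC = (2.5, -0.5), r² = 146/4 = 36.5.
Diameter = 2r = 2√(36.5) ≈ 12.08.

12.08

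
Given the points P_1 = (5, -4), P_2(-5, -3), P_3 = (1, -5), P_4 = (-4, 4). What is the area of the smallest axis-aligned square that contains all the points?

100

The bounding box has width 10 and height 9.
An axis-aligned square enclosing the set must have side ≥ max(width, height).
So the minimum side is max(10, 9) = 10.
Area = 10² = 100.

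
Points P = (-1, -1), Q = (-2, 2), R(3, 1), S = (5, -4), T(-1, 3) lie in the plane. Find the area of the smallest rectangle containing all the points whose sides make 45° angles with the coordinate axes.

39

In coordinates u = x + y, v = x − y the rectangle is axis-aligned; the map (x,y)→(u,v) scales areas by 2.
u-values: -2, 0, 4, 1, 2; range = 4 − (-2) = 6.
v-values: 0, -4, 2, 9, -4; range = 9 − (-4) = 13.
Area = (6 × 13) / 2 = 39.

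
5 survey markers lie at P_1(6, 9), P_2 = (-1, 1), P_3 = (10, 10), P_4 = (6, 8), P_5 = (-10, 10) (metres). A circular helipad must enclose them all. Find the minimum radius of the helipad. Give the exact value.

A smallest enclosing disk is always determined by at most three of the input points on its boundary.
The farthest pair is P_3–P_5 with squared distance 400. The circle on this segment as diameter has centre (0, 10) and r² = 400/4 = 100.
Check P_1: distance² to centre = 37 ≤ 100, so it lies inside.
All remaining points lie in this disk, and no smaller disk contains both endpoints, so this is the minimum enclosing circle.
r = √100 = 10.

10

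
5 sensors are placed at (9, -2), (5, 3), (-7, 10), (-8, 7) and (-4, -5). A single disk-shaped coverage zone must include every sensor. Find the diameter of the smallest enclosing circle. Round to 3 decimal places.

20.009

By Welzl's lemma the MEC is supported by two points (diametrically opposite) or three points (on a circumcircle).
The minimum enclosing circle is determined by three boundary points: (9, -2), (-7, 10), (-4, -5).
Their circumcentre is (14/17, 64/17) with r² = 28925/289.
The farthest remaining point (-8, 7) is at distance² 25525/289 ≤ 28925/289.
Diameter = 2r = 2√(28925/289) ≈ 20.009.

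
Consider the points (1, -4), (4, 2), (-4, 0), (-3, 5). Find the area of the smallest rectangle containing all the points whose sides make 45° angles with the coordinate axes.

65

In coordinates u = x + y, v = x − y the rectangle is axis-aligned; the map (x,y)→(u,v) scales areas by 2.
u-values: -3, 6, -4, 2; range = 6 − (-4) = 10.
v-values: 5, 2, -4, -8; range = 5 − (-8) = 13.
Area = (10 × 13) / 2 = 65.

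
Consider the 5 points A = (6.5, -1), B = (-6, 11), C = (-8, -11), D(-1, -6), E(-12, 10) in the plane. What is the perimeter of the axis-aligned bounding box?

81

Width = max x − min x = 6.5 − (-12) = 18.5.
Height = max y − min y = 11 − (-11) = 22.
Perimeter = 2(18.5 + 22) = 81.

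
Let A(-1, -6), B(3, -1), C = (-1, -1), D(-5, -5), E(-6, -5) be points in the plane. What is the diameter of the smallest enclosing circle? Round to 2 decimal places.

A smallest enclosing disk is always determined by at most three of the input points on its boundary.
The farthest pair is B–E with squared distance 97. The circle on this segment as diameter has centre (-1.5, -3) and r² = 97/4 = 24.25.
Check A: distance² to centre = 9.25 ≤ 24.25, so it lies inside.
All remaining points lie in this disk, and no smaller disk contains both endpoints, so this is the minimum enclosing circle.
Diameter = 2r = 2√(24.25) ≈ 9.85.

9.85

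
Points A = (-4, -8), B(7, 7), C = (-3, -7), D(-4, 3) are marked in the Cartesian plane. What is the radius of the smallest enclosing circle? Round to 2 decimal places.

The farthest pair is A–B with squared distance 346. The circle on this segment as diameter has centre (1.5, -0.5) and r² = 346/4 = 86.5.
Check C: distance² to centre = 62.5 ≤ 86.5, so it lies inside.
All remaining points lie in this disk, and no smaller disk contains both endpoints, so this is the minimum enclosing circle.
r = √(86.5) ≈ 9.30.

9.30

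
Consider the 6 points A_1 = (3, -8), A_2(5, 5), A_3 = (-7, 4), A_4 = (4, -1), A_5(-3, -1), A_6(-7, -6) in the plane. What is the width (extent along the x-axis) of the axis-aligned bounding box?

max x = 5, min x = -7, so width = 12.

12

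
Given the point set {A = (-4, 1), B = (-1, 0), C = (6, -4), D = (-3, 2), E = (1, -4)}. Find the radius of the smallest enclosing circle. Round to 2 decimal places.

5.59

The minimum enclosing circle of a finite set is fixed by two of the points (as a diameter) or three (as a circumcircle).
The farthest pair is A–C with squared distance 125. The circle on this segment as diameter has centre (1, -1.5) and r² = 125/4 = 31.25.
Check B: distance² to centre = 6.25 ≤ 31.25, so it lies inside.
All remaining points lie in this disk, and no smaller disk contains both endpoints, so this is the minimum enclosing circle.
r = √(31.25) ≈ 5.59.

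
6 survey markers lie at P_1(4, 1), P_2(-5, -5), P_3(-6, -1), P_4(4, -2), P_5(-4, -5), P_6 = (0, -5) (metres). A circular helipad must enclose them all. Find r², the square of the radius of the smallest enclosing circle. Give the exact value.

The minimum enclosing circle is determined by three boundary points: P_1, P_2, P_3.
Their circumcentre is (-9/14, -25/14) with r² = 2873/98.
The farthest remaining point P_4 is at distance² 2117/98 ≤ 2873/98.

2873/98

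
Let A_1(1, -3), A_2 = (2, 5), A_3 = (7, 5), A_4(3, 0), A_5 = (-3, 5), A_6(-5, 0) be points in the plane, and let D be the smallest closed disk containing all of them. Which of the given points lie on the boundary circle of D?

By Welzl's lemma the MEC is supported by two points (diametrically opposite) or three points (on a circumcircle).
The farthest pair is A_3–A_6 with squared distance 169. The circle on this segment as diameter has centre (1, 2.5) and r² = 169/4 = 42.25.
Check A_1: distance² to centre = 30.25 ≤ 42.25, so it lies inside.
All remaining points lie in this disk, and no smaller disk contains both endpoints, so this is the minimum enclosing circle.
The points at distance exactly r from the centre are A_3, A_6 — 2 points.

A_3, A_6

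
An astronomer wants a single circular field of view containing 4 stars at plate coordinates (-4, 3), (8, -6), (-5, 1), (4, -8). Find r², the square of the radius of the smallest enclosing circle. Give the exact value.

56.25

A smallest enclosing disk is always determined by at most three of the input points on its boundary.
The farthest pair is (-4, 3)–(8, -6) with squared distance 225. The circle on this segment as diameter has centre (2, -1.5) and r² = 225/4 = 56.25.
Check (-5, 1): distance² to centre = 55.25 ≤ 56.25, so it lies inside.
All remaining points lie in this disk, and no smaller disk contains both endpoints, so this is the minimum enclosing circle.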